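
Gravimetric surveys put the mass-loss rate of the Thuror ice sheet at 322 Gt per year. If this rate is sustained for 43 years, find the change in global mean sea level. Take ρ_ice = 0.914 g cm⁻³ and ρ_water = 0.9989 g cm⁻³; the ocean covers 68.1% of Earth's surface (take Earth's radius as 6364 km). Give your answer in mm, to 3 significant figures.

Total mass lost = 322 Gt/yr × 43 yr = 1.385×10^4 Gt = 1.385×10^16 kg.
ρ_w = 0.9989 g cm⁻³ = 998.9 kg m⁻³, so water volume = 1.385×10^16 / 998.9 = 1.386×10^13 m³.
Δh = 1.386×10^13 / 3.47×10^14 = 0.0400 m = 40.0 mm.

≈ 40.0 mm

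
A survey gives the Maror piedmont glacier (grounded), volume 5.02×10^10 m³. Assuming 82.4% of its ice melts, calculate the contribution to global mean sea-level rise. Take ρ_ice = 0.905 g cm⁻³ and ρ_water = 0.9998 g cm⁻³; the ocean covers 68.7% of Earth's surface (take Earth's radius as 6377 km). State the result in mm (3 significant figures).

≈ 0.107 mm

Maror: 0.824 × 5.02×10^10 m³ × (905/999.8) = 3.744×10^10 m³ of water.
Spread over 3.51×10^14 m² of ocean, Δh = 3.744×10^10 / 3.51×10^14 = 1.07×10^-4 m = 0.107 mm.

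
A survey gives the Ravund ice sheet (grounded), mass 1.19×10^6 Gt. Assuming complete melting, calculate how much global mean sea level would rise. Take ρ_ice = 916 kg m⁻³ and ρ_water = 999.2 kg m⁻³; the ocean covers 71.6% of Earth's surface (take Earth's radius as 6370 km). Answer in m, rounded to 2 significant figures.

Ravund: 1.19×10^6 Gt = 1.190×10^18 kg; dividing by ρ_w = 999.2 kg m⁻³ gives 1.191×10^15 m³ of water.
Spread over 3.65×10^14 m² of ocean, Δh = 1.191×10^15 / 3.65×10^14 = 3.26 m.

≈ 3.3 m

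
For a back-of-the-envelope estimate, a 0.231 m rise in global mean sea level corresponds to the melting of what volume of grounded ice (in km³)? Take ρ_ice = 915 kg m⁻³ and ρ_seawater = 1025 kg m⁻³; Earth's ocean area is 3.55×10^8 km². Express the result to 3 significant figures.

≈ 9.19×10^4 km³

Required water volume = Δh × A = 0.231 m × 3.55×10^14 m² = 8.200×10^13 m³ = 8.200×10^4 km³.
Ice volume = water volume × ρ_w/ρ_ice = 8.200×10^4 × 1025/915 = 9.19×10^4 km³.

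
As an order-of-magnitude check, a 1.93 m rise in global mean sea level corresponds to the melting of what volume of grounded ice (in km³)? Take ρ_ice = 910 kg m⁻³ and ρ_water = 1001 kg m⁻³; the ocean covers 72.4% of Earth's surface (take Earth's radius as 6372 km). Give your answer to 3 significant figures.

Required water volume = Δh × A = 1.93 m × 3.69×10^14 m² = 7.129×10^14 m³ = 7.129×10^5 km³.
Ice volume = water volume × ρ_w/ρ_ice = 7.129×10^5 × 1001/910 = 7.84×10^5 km³.

≈ 7.84×10^5 km³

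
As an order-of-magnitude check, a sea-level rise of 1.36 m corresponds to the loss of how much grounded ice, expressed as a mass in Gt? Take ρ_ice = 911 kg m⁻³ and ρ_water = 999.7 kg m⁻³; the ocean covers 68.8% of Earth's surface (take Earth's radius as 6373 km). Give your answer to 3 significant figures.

Required water volume = Δh × A = 1.36 m × 3.51×10^14 m² = 4.776×10^14 m³.
ρ_w = 999.7 kg m⁻³, so the mass of water = 4.776×10^14 m³ × 999.7 kg m⁻³ = 4.774×10^17 kg = 4.77×10^5 Gt (and the same mass of ice, by conservation).

≈ 4.77×10^5 Gt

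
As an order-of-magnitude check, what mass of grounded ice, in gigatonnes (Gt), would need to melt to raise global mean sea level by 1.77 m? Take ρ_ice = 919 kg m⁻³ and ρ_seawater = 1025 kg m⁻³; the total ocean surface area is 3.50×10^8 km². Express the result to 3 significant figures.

≈ 6.35×10^5 Gt

Required water volume = Δh × A = 1.77 m × 3.50×10^14 m² = 6.195×10^14 m³.
ρ_w = 1025 kg m⁻³, so the mass of water = 6.195×10^14 m³ × 1025 kg m⁻³ = 6.350×10^17 kg = 6.35×10^5 Gt (and the same mass of ice, by conservation).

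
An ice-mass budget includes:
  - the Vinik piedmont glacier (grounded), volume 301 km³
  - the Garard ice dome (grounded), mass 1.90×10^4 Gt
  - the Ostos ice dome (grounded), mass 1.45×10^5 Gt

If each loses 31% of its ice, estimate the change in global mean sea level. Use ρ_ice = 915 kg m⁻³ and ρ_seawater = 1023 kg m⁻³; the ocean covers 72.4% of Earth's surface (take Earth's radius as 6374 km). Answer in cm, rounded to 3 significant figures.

≈ 13.5 cm

Vinik: 0.31 × 301 km³ × (915/1023) = 83.46 km³ of water.
Garard: 0.31 × 1.90×10^4 Gt = 5.890×10^15 kg; dividing by ρ_w = 1023 kg m⁻³ gives 5.758×10^12 m³ of water.
Ostos: 0.31 × 1.45×10^5 Gt = 4.495×10^16 kg; dividing by ρ_w = 1023 kg m⁻³ gives 4.394×10^13 m³ of water.
Total added water ≈ 4.978×10^13 m³ over 3.70×10^14 m² → Δh = 0.135 m = 13.5 cm.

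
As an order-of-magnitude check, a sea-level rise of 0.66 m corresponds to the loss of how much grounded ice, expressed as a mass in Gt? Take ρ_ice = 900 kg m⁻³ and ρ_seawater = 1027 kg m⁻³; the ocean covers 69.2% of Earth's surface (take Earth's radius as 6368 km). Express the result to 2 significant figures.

≈ 2.4×10^5 Gt

Required water volume = Δh × A = 0.66 m × 3.53×10^14 m² = 2.327×10^14 m³.
ρ_w = 1027 kg m⁻³, so the mass of water = 2.327×10^14 m³ × 1027 kg m⁻³ = 2.390×10^17 kg = 2.4×10^5 Gt (and the same mass of ice, by conservation).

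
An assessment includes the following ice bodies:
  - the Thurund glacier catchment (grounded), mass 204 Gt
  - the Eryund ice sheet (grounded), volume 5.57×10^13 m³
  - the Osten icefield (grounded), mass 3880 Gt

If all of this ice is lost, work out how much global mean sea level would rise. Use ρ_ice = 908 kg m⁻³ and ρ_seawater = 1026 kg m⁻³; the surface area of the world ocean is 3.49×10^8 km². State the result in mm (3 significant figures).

≈ 153 mm

Thurund: 204 Gt = 2.040×10^14 kg; dividing by ρ_w = 1026 kg m⁻³ gives 1.988×10^11 m³ of water.
Eryund: 5.57×10^13 m³ × (908/1026) = 4.929×10^13 m³ of water.
Osten: 3880 Gt = 3.880×10^15 kg; dividing by ρ_w = 1026 kg m⁻³ gives 3.782×10^12 m³ of water.
Total added water ≈ 5.327×10^13 m³ over 3.49×10^14 m² → Δh = 0.153 m = 153 mm.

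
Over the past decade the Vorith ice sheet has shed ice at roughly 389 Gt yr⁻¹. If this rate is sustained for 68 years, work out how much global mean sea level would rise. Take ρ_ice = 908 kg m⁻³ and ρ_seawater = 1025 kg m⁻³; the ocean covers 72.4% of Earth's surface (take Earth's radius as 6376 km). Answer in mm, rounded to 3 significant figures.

Total mass lost = 389 Gt/yr × 68 yr = 2.645×10^4 Gt = 2.645×10^16 kg.
ρ_w = 1025 kg m⁻³, so water volume = 2.645×10^16 / 1025 = 2.581×10^13 m³.
Δh = 2.581×10^13 / 3.70×10^14 = 0.0698 m = 69.8 mm.

≈ 69.8 mm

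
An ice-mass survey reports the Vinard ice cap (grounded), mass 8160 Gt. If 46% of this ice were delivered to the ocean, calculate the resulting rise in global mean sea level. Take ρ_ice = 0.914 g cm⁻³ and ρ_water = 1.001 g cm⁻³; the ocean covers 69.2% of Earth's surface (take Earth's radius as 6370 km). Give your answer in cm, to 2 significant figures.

≈ 1.1 cm

Vinard: 0.46 × 8160 Gt = 3.754×10^15 kg; dividing by ρ_w = 1.001 g cm⁻³ = 1001 kg m⁻³ gives 3.750×10^12 m³ of water.
Spread over 3.53×10^14 m² of ocean, Δh = 3.750×10^12 / 3.53×10^14 = 0.0106 m = 1.1 cm.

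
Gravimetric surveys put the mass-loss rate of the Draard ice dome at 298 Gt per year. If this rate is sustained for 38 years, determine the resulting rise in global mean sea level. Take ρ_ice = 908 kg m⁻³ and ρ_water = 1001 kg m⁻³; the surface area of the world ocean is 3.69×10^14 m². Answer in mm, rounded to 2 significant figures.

Total mass lost = 298 Gt/yr × 38 yr = 1.132×10^4 Gt = 1.132×10^16 kg.
ρ_w = 1001 kg m⁻³, so water volume = 1.132×10^16 / 1001 = 1.131×10^13 m³.
Δh = 1.131×10^13 / 3.69×10^14 = 0.0307 m = 31 mm.

≈ 31 mm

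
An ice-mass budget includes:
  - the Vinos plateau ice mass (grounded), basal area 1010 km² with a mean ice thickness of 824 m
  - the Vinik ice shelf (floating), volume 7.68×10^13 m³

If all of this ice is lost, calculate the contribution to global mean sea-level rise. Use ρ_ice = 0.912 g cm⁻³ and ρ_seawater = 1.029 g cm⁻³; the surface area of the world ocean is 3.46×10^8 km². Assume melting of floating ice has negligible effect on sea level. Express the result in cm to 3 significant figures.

Vinos: ice volume = 1010 km² × 824 m = 832.2 km³; 832.2 × (912/1029) = 737.6 km³ of water.
The Vinik ice shelf is floating and already displaces its own weight of water, so its melt adds essentially nothing to sea level.
Total added water ≈ 7.376×10^11 m³ over 3.46×10^14 m² → Δh = 2.13×10^-3 m = 0.213 cm.

≈ 0.213 cm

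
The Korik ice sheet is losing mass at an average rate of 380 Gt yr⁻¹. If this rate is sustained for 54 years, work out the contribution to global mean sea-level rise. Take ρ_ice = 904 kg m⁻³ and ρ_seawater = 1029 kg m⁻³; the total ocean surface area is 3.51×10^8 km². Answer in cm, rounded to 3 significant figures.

≈ 5.68 cm

Total mass lost = 380 Gt/yr × 54 yr = 2.052×10^4 Gt = 2.052×10^16 kg.
ρ_w = 1029 kg m⁻³, so water volume = 2.052×10^16 / 1029 = 1.994×10^13 m³.
Δh = 1.994×10^13 / 3.51×10^14 = 0.0568 m = 5.68 cm.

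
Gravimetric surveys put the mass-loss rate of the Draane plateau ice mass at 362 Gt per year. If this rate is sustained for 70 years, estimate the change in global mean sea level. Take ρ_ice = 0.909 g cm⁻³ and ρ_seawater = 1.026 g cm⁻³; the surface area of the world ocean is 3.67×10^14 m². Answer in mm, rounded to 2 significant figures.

Total mass lost = 362 Gt/yr × 70 yr = 2.534×10^4 Gt = 2.534×10^16 kg.
ρ_w = 1.026 g cm⁻³ = 1026 kg m⁻³, so water volume = 2.534×10^16 / 1026 = 2.470×10^13 m³.
Δh = 2.470×10^13 / 3.67×10^14 = 0.0673 m = 67 mm.

≈ 67 mm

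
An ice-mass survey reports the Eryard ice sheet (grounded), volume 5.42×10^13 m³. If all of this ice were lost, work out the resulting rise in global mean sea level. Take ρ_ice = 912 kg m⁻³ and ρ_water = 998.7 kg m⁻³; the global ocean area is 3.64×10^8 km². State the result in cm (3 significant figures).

≈ 13.6 cm

Eryard: 5.42×10^13 m³ × (912/998.7) = 4.949×10^13 m³ of water.
Spread over 3.64×10^14 m² of ocean, Δh = 4.949×10^13 / 3.64×10^14 = 0.136 m = 13.6 cm.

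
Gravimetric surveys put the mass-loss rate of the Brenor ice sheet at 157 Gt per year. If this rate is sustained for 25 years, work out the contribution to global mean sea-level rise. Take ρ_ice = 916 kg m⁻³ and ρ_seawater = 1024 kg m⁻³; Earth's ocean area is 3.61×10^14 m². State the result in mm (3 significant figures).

Total mass lost = 157 Gt/yr × 25 yr = 3925 Gt = 3.925×10^15 kg.
ρ_w = 1024 kg m⁻³, so water volume = 3.925×10^15 / 1024 = 3.833×10^12 m³.
Δh = 3.833×10^12 / 3.61×10^14 = 0.0106 m = 10.6 mm.

≈ 10.6 mm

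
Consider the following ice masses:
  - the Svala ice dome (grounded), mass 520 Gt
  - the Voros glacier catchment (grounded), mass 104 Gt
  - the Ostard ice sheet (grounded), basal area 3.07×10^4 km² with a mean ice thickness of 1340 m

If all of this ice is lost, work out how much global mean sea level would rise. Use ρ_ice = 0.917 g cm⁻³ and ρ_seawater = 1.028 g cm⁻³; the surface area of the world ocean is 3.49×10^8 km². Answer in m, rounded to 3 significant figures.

Svala: 520 Gt = 5.200×10^14 kg; dividing by ρ_w = 1.028 g cm⁻³ = 1028 kg m⁻³ gives 5.058×10^11 m³ of water.
Voros: 104 Gt = 1.040×10^14 kg; dividing by ρ_w = 1028 kg m⁻³ gives 1.012×10^11 m³ of water.
Ostard: ice volume = 3.07×10^4 km² × 1340 m = 4.114×10^4 km³; 4.114×10^4 × (917/1028) = 3.670×10^4 km³ of water.
Total added water ≈ 3.730×10^13 m³ over 3.49×10^14 m² → Δh = 0.107 m.

≈ 0.107 m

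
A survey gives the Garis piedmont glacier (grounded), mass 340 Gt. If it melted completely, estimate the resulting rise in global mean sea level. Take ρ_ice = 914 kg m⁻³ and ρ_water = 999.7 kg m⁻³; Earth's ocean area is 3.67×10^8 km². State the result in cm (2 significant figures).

≈ 0.093 cm

Garis: 340 Gt = 3.400×10^14 kg; dividing by ρ_w = 999.7 kg m⁻³ gives 3.401×10^11 m³ of water.
Spread over 3.67×10^14 m² of ocean, Δh = 3.401×10^11 / 3.67×10^14 = 9.27×10^-4 m = 0.093 cm.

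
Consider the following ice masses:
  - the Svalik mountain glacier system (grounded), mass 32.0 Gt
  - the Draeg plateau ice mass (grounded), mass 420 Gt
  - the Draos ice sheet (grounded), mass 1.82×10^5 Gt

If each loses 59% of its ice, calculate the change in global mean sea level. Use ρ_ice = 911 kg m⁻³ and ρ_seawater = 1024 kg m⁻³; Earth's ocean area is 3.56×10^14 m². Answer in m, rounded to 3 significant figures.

≈ 0.295 m

Svalik: 0.59 × 32.0 Gt = 1.888×10^13 kg; dividing by ρ_w = 1024 kg m⁻³ gives 1.844×10^10 m³ of water.
Draeg: 0.59 × 420 Gt = 2.478×10^14 kg; dividing by ρ_w = 1024 kg m⁻³ gives 2.420×10^11 m³ of water.
Draos: 0.59 × 1.82×10^5 Gt = 1.074×10^17 kg; dividing by ρ_w = 1024 kg m⁻³ gives 1.049×10^14 m³ of water.
Total added water ≈ 1.051×10^14 m³ over 3.56×10^14 m² → Δh = 0.295 m.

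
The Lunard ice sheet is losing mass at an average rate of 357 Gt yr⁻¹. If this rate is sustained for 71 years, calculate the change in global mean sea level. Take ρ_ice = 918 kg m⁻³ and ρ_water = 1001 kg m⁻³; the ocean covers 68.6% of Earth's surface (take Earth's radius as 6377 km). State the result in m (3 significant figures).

Total mass lost = 357 Gt/yr × 71 yr = 2.535×10^4 Gt = 2.535×10^16 kg.
ρ_w = 1001 kg m⁻³, so water volume = 2.535×10^16 / 1001 = 2.532×10^13 m³.
Δh = 2.532×10^13 / 3.51×10^14 = 0.0722 m.

≈ 0.0722 m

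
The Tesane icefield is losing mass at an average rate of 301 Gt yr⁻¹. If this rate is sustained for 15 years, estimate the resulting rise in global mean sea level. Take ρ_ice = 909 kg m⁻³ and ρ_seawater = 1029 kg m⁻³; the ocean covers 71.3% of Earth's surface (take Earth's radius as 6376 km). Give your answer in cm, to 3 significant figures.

≈ 1.20 cm

Total mass lost = 301 Gt/yr × 15 yr = 4515 Gt = 4.515×10^15 kg.
ρ_w = 1029 kg m⁻³, so water volume = 4.515×10^15 / 1029 = 4.388×10^12 m³.
Δh = 4.388×10^12 / 3.64×10^14 = 0.0120 m = 1.20 cm.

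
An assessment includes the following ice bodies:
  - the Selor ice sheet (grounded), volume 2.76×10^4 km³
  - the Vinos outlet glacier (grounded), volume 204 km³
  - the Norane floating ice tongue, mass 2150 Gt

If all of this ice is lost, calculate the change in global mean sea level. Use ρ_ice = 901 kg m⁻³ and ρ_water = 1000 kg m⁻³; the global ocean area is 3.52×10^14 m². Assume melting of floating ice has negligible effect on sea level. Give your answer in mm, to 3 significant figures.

Selor: 2.76×10^4 km³ × (901/1000) = 2.487×10^4 km³ of water.
Vinos: 204 km³ × (901/1000) = 183.8 km³ of water.
The Norane floating ice tongue is floating and already displaces its own weight of water, so its melt adds essentially nothing to sea level.
Total added water ≈ 2.505×10^13 m³ over 3.52×10^14 m² → Δh = 0.0712 m = 71.2 mm.

≈ 71.2 mm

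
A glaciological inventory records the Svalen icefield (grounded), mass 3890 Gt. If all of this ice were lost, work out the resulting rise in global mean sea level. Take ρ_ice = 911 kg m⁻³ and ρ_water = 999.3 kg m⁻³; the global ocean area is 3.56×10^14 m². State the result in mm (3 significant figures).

≈ 10.9 mm

Svalen: 3890 Gt = 3.890×10^15 kg; dividing by ρ_w = 999.3 kg m⁻³ gives 3.893×10^12 m³ of water.
Spread over 3.56×10^14 m² of ocean, Δh = 3.893×10^12 / 3.56×10^14 = 0.0109 m = 10.9 mm.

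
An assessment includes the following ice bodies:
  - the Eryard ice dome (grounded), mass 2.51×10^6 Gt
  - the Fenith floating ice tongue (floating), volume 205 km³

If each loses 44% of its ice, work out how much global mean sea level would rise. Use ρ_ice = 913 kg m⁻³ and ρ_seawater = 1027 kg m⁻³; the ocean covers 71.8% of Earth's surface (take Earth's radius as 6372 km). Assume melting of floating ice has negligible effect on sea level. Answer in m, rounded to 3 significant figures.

Eryard: 0.44 × 2.51×10^6 Gt = 1.104×10^18 kg; dividing by ρ_w = 1027 kg m⁻³ gives 1.075×10^15 m³ of water.
The Fenith floating ice tongue is floating and already displaces its own weight of water, so its melt adds essentially nothing to sea level.
Total added water ≈ 1.075×10^15 m³ over 3.66×10^14 m² → Δh = 2.94 m.

≈ 2.94 m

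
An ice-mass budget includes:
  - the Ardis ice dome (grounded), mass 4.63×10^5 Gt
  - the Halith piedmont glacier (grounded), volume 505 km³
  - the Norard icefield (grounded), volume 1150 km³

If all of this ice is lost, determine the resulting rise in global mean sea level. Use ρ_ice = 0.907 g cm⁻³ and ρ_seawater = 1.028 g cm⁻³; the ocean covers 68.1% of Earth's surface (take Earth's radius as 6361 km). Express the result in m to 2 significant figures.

≈ 1.3 m

Ardis: 4.63×10^5 Gt = 4.630×10^17 kg; dividing by ρ_w = 1.028 g cm⁻³ = 1028 kg m⁻³ gives 4.504×10^14 m³ of water.
Halith: 505 km³ × (907/1028) = 445.6 km³ of water.
Norard: 1150 km³ × (907/1028) = 1015 km³ of water.
Total added water ≈ 4.518×10^14 m³ over 3.46×10^14 m² → Δh = 1.30 m.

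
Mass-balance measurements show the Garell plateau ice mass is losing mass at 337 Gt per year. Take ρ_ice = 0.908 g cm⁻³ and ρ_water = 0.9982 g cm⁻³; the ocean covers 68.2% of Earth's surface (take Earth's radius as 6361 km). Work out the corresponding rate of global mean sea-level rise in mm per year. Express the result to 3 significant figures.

≈ 0.974 mm/yr

ρ_w = 0.9982 g cm⁻³ = 998.2 kg m⁻³. Annual water volume added = 337 Gt / ρ_w = 3.370×10^14 kg / 998.2 kg m⁻³ = 3.376×10^11 m³.
Δh per year = 3.376×10^11 / 3.47×10^14 = 9.74×10^-4 m = 0.974 mm.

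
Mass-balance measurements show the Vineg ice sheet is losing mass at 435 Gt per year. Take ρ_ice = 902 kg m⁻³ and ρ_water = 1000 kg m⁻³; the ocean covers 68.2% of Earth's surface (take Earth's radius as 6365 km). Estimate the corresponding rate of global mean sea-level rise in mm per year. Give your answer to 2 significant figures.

ρ_w = 1000 kg m⁻³. Annual water volume added = 435 Gt / ρ_w = 4.350×10^14 kg / 1000 kg m⁻³ = 4.350×10^11 m³.
Δh per year = 4.350×10^11 / 3.47×10^14 = 1.25×10^-3 m = 1.3 mm.

≈ 1.3 mm/yr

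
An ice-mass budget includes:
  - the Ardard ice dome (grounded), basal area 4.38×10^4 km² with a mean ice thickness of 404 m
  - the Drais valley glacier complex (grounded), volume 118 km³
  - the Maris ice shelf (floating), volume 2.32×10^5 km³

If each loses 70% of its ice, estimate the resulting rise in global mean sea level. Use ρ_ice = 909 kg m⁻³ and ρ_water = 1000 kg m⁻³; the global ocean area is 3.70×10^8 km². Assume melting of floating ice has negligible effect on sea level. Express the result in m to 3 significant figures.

Ardard: ice volume = 4.38×10^4 km² × 404 m = 1.770×10^4 km³; 0.7 × 1.770×10^4 × (909/1000) = 1.126×10^4 km³ of water.
Drais: 0.7 × 118 km³ × (909/1000) = 75.08 km³ of water.
The Maris ice shelf is floating and already displaces its own weight of water, so its melt adds essentially nothing to sea level.
Total added water ≈ 1.133×10^13 m³ over 3.70×10^14 m² → Δh = 0.0306 m.

≈ 0.0306 m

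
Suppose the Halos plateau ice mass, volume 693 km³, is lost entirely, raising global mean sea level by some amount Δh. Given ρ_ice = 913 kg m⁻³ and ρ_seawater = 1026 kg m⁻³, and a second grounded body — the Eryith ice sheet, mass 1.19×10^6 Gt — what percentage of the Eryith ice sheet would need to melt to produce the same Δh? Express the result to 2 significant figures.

≈ 0.053 %

Equal sea-level rise means equal mass of meltwater, i.e. equal mass of ice lost.
Ice mass of Halos: 6.327×10^14 kg; ice mass of Eryith: 1.190×10^18 kg.
Fraction required = 6.327×10^14 / 1.190×10^18 = 5.32×10^-4 → 0.053 %.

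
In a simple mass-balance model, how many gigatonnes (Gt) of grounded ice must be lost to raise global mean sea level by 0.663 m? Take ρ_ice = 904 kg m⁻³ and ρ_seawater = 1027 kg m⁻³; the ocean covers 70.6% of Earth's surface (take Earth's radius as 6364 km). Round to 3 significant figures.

Required water volume = Δh × A = 0.663 m × 3.59×10^14 m² = 2.382×10^14 m³.
ρ_w = 1027 kg m⁻³, so the mass of water = 2.382×10^14 m³ × 1027 kg m⁻³ = 2.447×10^17 kg = 2.45×10^5 Gt (and the same mass of ice, by conservation).

≈ 2.45×10^5 Gt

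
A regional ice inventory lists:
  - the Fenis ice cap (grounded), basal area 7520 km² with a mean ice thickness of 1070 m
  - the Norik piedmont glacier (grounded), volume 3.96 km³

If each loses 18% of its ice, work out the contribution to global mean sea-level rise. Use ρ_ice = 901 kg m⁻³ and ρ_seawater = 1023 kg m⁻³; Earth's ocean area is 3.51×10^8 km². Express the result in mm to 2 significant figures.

Fenis: ice volume = 7520 km² × 1070 m = 8046 km³; 0.18 × 8046 × (901/1023) = 1276 km³ of water.
Norik: 0.18 × 3.96 km³ × (901/1023) = 0.6278 km³ of water.
Total added water ≈ 1.276×10^12 m³ over 3.51×10^14 m² → Δh = 3.64×10^-3 m = 3.6 mm.

≈ 3.6 mm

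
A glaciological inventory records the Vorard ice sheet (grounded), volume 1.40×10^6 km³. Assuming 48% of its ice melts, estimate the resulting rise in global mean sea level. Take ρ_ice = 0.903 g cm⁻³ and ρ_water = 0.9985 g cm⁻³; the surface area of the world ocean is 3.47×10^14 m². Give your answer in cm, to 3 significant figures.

Vorard: 0.48 × 1.40×10^6 km³ × (903/998.5) = 6.077×10^5 km³ of water.
Spread over 3.47×10^14 m² of ocean, Δh = 6.077×10^14 / 3.47×10^14 = 1.75 m = 175 cm.

≈ 175 cm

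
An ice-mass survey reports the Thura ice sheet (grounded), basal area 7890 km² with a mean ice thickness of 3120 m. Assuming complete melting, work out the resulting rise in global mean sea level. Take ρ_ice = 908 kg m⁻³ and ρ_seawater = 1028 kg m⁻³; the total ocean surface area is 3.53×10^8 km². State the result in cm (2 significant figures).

≈ 6.2 cm

Thura: ice volume = 7890 km² × 3120 m = 2.462×10^4 km³; 2.462×10^4 × (908/1028) = 2.174×10^4 km³ of water.
Spread over 3.53×10^14 m² of ocean, Δh = 2.174×10^13 / 3.53×10^14 = 0.0616 m = 6.2 cm.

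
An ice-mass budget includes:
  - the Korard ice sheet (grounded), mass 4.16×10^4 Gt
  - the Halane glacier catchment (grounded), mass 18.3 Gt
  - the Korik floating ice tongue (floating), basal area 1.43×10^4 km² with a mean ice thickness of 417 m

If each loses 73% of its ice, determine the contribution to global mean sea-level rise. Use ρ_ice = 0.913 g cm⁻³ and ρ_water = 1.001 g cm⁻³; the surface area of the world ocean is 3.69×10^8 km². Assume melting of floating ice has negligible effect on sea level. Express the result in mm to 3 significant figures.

Korard: 0.73 × 4.16×10^4 Gt = 3.037×10^16 kg; dividing by ρ_w = 1.001 g cm⁻³ = 1001 kg m⁻³ gives 3.034×10^13 m³ of water.
Halane: 0.73 × 18.3 Gt = 1.336×10^13 kg; dividing by ρ_w = 1001 kg m⁻³ gives 1.335×10^10 m³ of water.
The Korik floating ice tongue is floating and already displaces its own weight of water, so its melt adds essentially nothing to sea level.
Total added water ≈ 3.035×10^13 m³ over 3.69×10^14 m² → Δh = 0.0823 m = 82.3 mm.

≈ 82.3 mm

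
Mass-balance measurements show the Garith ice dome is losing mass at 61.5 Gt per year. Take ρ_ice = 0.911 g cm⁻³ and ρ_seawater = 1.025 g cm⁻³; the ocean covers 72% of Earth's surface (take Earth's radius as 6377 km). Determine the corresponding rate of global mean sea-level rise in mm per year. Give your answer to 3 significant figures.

ρ_w = 1.025 g cm⁻³ = 1025 kg m⁻³. Annual water volume added = 61.5 Gt / ρ_w = 6.150×10^13 kg / 1025 kg m⁻³ = 6.000×10^10 m³.
Δh per year = 6.000×10^10 / 3.68×10^14 = 1.63×10^-4 m = 0.163 mm.

≈ 0.163 mm/yr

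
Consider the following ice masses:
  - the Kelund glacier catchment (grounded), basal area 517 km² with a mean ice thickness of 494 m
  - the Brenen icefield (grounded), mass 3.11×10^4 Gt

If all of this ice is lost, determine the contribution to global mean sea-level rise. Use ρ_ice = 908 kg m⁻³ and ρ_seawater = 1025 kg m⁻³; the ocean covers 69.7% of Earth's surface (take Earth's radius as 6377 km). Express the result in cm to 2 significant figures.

Kelund: ice volume = 517 km² × 494 m = 255.4 km³; 255.4 × (908/1025) = 226.2 km³ of water.
Brenen: 3.11×10^4 Gt = 3.110×10^16 kg; dividing by ρ_w = 1025 kg m⁻³ gives 3.034×10^13 m³ of water.
Total added water ≈ 3.057×10^13 m³ over 3.56×10^14 m² → Δh = 0.0858 m = 8.6 cm.

≈ 8.6 cm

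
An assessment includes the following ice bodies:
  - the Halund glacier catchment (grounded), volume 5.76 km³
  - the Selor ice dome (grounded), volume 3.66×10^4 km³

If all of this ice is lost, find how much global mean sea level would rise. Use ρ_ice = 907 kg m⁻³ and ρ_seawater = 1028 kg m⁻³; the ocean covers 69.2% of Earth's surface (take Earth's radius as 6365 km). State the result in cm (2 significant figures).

≈ 9.2 cm

Halund: 5.76 km³ × (907/1028) = 5.082 km³ of water.
Selor: 3.66×10^4 km³ × (907/1028) = 3.229×10^4 km³ of water.
Total added water ≈ 3.230×10^13 m³ over 3.52×10^14 m² → Δh = 0.0917 m = 9.2 cm.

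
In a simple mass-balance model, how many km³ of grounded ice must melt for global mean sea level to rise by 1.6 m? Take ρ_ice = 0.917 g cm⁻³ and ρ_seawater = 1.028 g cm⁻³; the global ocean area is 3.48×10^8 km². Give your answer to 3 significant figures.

≈ 6.24×10^5 km³

Required water volume = Δh × A = 1.6 m × 3.48×10^14 m² = 5.568×10^14 m³ = 5.568×10^5 km³.
Ice volume = water volume × ρ_w/ρ_ice = 5.568×10^5 × 1028/917 = 6.24×10^5 km³.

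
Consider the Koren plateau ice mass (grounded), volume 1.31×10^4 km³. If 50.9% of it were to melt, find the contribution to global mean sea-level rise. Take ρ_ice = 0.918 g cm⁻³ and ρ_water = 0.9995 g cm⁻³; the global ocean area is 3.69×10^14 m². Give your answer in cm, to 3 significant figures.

Koren: 0.509 × 1.31×10^4 km³ × (918/999.5) = 6124 km³ of water.
Spread over 3.69×10^14 m² of ocean, Δh = 6.124×10^12 / 3.69×10^14 = 0.0166 m = 1.66 cm.

≈ 1.66 cm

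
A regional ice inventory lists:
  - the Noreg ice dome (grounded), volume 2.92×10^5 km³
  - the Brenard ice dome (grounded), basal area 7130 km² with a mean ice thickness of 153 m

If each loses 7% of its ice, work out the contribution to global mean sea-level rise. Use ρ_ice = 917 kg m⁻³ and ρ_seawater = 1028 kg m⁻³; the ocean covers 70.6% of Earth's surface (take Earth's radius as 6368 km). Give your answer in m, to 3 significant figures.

Noreg: 0.07 × 2.92×10^5 km³ × (917/1028) = 1.823×10^4 km³ of water.
Brenard: ice volume = 7130 km² × 153 m = 1091 km³; 0.07 × 1091 × (917/1028) = 68.12 km³ of water.
Total added water ≈ 1.830×10^13 m³ over 3.60×10^14 m² → Δh = 0.0509 m.

≈ 0.0509 m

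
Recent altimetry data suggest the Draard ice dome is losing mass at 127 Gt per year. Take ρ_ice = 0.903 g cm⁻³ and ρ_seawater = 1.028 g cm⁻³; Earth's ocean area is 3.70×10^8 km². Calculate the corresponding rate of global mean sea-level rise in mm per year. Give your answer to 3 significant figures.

≈ 0.334 mm/yr

ρ_w = 1.028 g cm⁻³ = 1028 kg m⁻³. Annual water volume added = 127 Gt / ρ_w = 1.270×10^14 kg / 1028 kg m⁻³ = 1.235×10^11 m³.
Δh per year = 1.235×10^11 / 3.70×10^14 = 3.34×10^-4 m = 0.334 mm.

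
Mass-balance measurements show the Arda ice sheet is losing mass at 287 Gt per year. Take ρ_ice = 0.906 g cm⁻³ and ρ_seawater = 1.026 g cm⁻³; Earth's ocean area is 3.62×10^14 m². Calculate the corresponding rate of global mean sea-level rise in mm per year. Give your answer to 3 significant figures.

≈ 0.773 mm/yr

ρ_w = 1.026 g cm⁻³ = 1026 kg m⁻³. Annual water volume added = 287 Gt / ρ_w = 2.870×10^14 kg / 1026 kg m⁻³ = 2.797×10^11 m³.
Δh per year = 2.797×10^11 / 3.62×10^14 = 7.73×10^-4 m = 0.773 mm.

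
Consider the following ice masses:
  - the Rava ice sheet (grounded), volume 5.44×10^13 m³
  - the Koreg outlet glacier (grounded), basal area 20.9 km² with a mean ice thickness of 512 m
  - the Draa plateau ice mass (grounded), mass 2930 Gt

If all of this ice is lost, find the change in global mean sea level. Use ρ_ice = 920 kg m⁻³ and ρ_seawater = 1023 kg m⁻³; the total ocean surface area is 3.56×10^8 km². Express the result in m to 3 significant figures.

≈ 0.145 m

Rava: 5.44×10^13 m³ × (920/1023) = 4.892×10^13 m³ of water.
Koreg: ice volume = 20.9 km² × 512 m = 10.70 km³; 10.70 × (920/1023) = 9.623 km³ of water.
Draa: 2930 Gt = 2.930×10^15 kg; dividing by ρ_w = 1023 kg m⁻³ gives 2.864×10^12 m³ of water.
Total added water ≈ 5.180×10^13 m³ over 3.56×10^14 m² → Δh = 0.145 m.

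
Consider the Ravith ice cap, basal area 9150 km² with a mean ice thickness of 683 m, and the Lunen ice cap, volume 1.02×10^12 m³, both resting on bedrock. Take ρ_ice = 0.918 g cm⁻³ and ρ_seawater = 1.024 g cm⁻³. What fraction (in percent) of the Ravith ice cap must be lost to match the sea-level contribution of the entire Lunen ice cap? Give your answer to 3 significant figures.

≈ 16.3 %

Equal sea-level rise means equal mass of meltwater, i.e. equal mass of ice lost.
Ice mass of Lunen: 9.364×10^14 kg; ice mass of Ravith: 5.737×10^15 kg.
Fraction required = 9.364×10^14 / 5.737×10^15 = 0.163 → 16.3 %.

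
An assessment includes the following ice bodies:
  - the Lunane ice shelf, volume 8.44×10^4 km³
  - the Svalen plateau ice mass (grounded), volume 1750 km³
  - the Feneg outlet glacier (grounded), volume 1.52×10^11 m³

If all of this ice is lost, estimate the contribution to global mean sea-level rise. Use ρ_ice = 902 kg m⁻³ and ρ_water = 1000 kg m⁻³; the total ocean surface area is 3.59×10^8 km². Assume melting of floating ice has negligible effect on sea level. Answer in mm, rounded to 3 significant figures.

≈ 4.78 mm

The Lunane ice shelf is floating and already displaces its own weight of water, so its melt adds essentially nothing to sea level.
Svalen: 1750 km³ × (902/1000) = 1578 km³ of water.
Feneg: 1.52×10^11 m³ × (902/1000) = 1.371×10^11 m³ of water.
Total added water ≈ 1.716×10^12 m³ over 3.59×10^14 m² → Δh = 4.78×10^-3 m = 4.78 mm.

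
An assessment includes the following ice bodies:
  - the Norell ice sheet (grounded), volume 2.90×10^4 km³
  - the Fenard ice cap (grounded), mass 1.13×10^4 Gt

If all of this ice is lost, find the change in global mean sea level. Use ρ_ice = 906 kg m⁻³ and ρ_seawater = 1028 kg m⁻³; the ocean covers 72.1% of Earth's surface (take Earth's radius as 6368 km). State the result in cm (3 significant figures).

≈ 9.95 cm

Norell: 2.90×10^4 km³ × (906/1028) = 2.556×10^4 km³ of water.
Fenard: 1.13×10^4 Gt = 1.130×10^16 kg; dividing by ρ_w = 1028 kg m⁻³ gives 1.099×10^13 m³ of water.
Total added water ≈ 3.655×10^13 m³ over 3.67×10^14 m² → Δh = 0.0995 m = 9.95 cm.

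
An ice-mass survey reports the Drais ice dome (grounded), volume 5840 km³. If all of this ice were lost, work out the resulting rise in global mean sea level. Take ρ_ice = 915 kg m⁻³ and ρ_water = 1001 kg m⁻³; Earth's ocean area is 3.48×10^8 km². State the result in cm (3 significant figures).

≈ 1.53 cm

Drais: 5840 km³ × (915/1001) = 5338 km³ of water.
Spread over 3.48×10^14 m² of ocean, Δh = 5.338×10^12 / 3.48×10^14 = 0.0153 m = 1.53 cm.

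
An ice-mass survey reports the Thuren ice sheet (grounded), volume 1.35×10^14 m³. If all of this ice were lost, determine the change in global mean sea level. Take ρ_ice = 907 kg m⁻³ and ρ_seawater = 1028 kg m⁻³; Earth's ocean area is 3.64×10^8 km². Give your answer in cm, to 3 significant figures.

Thuren: 1.35×10^14 m³ × (907/1028) = 1.191×10^14 m³ of water.
Spread over 3.64×10^14 m² of ocean, Δh = 1.191×10^14 / 3.64×10^14 = 0.327 m = 32.7 cm.

≈ 32.7 cm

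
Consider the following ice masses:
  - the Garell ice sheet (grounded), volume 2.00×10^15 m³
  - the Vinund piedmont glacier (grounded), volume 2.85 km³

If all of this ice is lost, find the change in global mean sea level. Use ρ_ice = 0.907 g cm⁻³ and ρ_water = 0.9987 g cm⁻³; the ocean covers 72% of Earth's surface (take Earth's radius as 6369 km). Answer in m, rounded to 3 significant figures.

Garell: 2.00×10^15 m³ × (907/998.7) = 1.816×10^15 m³ of water.
Vinund: 2.85 km³ × (907/998.7) = 2.588 km³ of water.
Total added water ≈ 1.816×10^15 m³ over 3.67×10^14 m² → Δh = 4.95 m.

≈ 4.95 m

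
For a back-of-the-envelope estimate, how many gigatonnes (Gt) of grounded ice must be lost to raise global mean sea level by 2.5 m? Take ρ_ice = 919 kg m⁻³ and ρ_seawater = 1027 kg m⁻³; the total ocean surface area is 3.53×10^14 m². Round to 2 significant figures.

≈ 9.1×10^5 Gt

Required water volume = Δh × A = 2.5 m × 3.53×10^14 m² = 8.825×10^14 m³.
ρ_w = 1027 kg m⁻³, so the mass of water = 8.825×10^14 m³ × 1027 kg m⁻³ = 9.063×10^17 kg = 9.1×10^5 Gt (and the same mass of ice, by conservation).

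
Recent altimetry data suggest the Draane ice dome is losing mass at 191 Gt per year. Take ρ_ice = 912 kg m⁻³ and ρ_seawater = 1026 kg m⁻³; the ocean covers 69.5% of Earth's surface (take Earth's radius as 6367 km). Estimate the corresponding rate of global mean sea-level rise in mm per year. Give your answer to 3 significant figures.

ρ_w = 1026 kg m⁻³. Annual water volume added = 191 Gt / ρ_w = 1.910×10^14 kg / 1026 kg m⁻³ = 1.862×10^11 m³.
Δh per year = 1.862×10^11 / 3.54×10^14 = 5.26×10^-4 m = 0.526 mm.

≈ 0.526 mm/yr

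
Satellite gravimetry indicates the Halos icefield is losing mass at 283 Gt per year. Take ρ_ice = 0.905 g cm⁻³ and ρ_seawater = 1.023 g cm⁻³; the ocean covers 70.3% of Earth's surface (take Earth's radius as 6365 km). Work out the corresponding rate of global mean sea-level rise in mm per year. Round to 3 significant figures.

≈ 0.773 mm/yr

ρ_w = 1.023 g cm⁻³ = 1023 kg m⁻³. Annual water volume added = 283 Gt / ρ_w = 2.830×10^14 kg / 1023 kg m⁻³ = 2.766×10^11 m³.
Δh per year = 2.766×10^11 / 3.58×10^14 = 7.73×10^-4 m = 0.773 mm.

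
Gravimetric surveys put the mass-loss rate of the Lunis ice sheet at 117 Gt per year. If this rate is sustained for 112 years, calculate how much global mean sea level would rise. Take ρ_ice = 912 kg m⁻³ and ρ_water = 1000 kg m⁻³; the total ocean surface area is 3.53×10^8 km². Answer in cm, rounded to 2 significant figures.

Total mass lost = 117 Gt/yr × 112 yr = 1.310×10^4 Gt = 1.310×10^16 kg.
ρ_w = 1000 kg m⁻³, so water volume = 1.310×10^16 / 1000 = 1.310×10^13 m³.
Δh = 1.310×10^13 / 3.53×10^14 = 0.0371 m = 3.7 cm.

≈ 3.7 cm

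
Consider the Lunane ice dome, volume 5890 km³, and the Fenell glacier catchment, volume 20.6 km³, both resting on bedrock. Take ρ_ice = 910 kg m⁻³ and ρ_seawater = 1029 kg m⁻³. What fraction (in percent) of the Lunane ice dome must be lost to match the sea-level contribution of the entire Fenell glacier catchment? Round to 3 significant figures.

Equal sea-level rise means equal mass of meltwater, i.e. equal mass of ice lost.
Ice mass of Fenell: 1.875×10^13 kg; ice mass of Lunane: 5.360×10^15 kg.
Fraction required = 1.875×10^13 / 5.360×10^15 = 3.50×10^-3 → 0.350 %.

≈ 0.350 %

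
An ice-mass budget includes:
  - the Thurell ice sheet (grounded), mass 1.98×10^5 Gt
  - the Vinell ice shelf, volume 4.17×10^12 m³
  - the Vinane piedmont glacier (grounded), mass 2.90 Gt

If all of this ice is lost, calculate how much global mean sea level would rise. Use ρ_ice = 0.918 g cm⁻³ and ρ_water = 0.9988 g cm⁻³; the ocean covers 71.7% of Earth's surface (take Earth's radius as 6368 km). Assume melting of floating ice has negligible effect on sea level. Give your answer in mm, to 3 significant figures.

≈ 543 mm

Thurell: 1.98×10^5 Gt = 1.980×10^17 kg; dividing by ρ_w = 0.9988 g cm⁻³ = 998.8 kg m⁻³ gives 1.982×10^14 m³ of water.
The Vinell ice shelf is floating and already displaces its own weight of water, so its melt adds essentially nothing to sea level.
Vinane: 2.90 Gt = 2.900×10^12 kg; dividing by ρ_w = 998.8 kg m⁻³ gives 2.903×10^9 m³ of water.
Total added water ≈ 1.982×10^14 m³ over 3.65×10^14 m² → Δh = 0.543 m = 543 mm.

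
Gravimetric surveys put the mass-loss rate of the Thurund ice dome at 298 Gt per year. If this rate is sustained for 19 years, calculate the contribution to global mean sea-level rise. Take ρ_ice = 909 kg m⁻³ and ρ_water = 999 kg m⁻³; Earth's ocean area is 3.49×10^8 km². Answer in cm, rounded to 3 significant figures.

≈ 1.62 cm

Total mass lost = 298 Gt/yr × 19 yr = 5662 Gt = 5.662×10^15 kg.
ρ_w = 999 kg m⁻³, so water volume = 5.662×10^15 / 999 = 5.668×10^12 m³.
Δh = 5.668×10^12 / 3.49×10^14 = 0.0162 m = 1.62 cm.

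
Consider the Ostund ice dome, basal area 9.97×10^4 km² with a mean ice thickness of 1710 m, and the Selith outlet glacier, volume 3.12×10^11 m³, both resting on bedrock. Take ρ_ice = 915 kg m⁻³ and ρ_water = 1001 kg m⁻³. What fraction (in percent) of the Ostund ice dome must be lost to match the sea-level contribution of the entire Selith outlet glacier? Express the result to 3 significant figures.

Equal sea-level rise means equal mass of meltwater, i.e. equal mass of ice lost.
Ice mass of Selith: 2.855×10^14 kg; ice mass of Ostund: 1.560×10^17 kg.
Fraction required = 2.855×10^14 / 1.560×10^17 = 1.83×10^-3 → 0.183 %.

≈ 0.183 %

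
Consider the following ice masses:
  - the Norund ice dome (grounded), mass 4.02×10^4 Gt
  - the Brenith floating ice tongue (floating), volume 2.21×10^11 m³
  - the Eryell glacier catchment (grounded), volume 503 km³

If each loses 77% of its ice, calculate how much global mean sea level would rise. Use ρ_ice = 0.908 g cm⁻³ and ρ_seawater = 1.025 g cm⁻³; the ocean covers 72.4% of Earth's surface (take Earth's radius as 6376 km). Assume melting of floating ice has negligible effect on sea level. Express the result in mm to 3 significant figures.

Norund: 0.77 × 4.02×10^4 Gt = 3.095×10^16 kg; dividing by ρ_w = 1.025 g cm⁻³ = 1025 kg m⁻³ gives 3.020×10^13 m³ of water.
The Brenith floating ice tongue is floating and already displaces its own weight of water, so its melt adds essentially nothing to sea level.
Eryell: 0.77 × 503 km³ × (908/1025) = 343.1 km³ of water.
Total added water ≈ 3.054×10^13 m³ over 3.70×10^14 m² → Δh = 0.0826 m = 82.6 mm.

≈ 82.6 mm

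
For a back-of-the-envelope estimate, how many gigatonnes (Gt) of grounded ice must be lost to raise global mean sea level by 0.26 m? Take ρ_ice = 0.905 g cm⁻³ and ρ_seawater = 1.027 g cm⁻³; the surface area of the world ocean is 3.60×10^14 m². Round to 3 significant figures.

Required water volume = Δh × A = 0.26 m × 3.60×10^14 m² = 9.360×10^13 m³.
ρ_w = 1.027 g cm⁻³ = 1027 kg m⁻³, so the mass of water = 9.360×10^13 m³ × 1027 kg m⁻³ = 9.613×10^16 kg = 9.61×10^4 Gt (and the same mass of ice, by conservation).

≈ 9.61×10^4 Gt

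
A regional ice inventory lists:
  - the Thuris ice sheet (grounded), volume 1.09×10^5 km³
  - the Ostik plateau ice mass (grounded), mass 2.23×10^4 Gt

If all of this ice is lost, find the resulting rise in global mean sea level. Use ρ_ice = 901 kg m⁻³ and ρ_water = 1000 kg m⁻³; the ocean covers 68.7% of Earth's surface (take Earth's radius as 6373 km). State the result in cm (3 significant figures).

≈ 34.4 cm

Thuris: 1.09×10^5 km³ × (901/1000) = 9.821×10^4 km³ of water.
Ostik: 2.23×10^4 Gt = 2.230×10^16 kg; dividing by ρ_w = 1000 kg m⁻³ gives 2.230×10^13 m³ of water.
Total added water ≈ 1.205×10^14 m³ over 3.51×10^14 m² → Δh = 0.344 m = 34.4 cm.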